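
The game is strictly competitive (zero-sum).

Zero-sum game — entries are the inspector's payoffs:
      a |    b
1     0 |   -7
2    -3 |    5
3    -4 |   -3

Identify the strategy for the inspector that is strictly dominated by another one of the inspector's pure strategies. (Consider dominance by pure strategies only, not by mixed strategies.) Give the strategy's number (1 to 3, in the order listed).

3

Compare 3 with 2: -3 > -4, 5 > -3.
So 2 strictly dominates 3 for the inspector; 3 is strictly dominated.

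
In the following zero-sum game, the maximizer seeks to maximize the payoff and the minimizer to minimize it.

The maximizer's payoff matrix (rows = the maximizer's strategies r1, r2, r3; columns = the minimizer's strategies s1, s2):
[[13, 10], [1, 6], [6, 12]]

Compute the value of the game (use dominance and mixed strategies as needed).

32/3

Row r2 is strictly dominated by row r3, so the maximizer never plays it.
The remaining 2×2 game on (r1, r3) × (s1, s2) has no saddle point. Let the maximizer play r1 with probability p; indifference gives 13p + 6(1−p) = 10p + 12(1−p), so p = 2/3.
Similarly the minimizer's optimal q on s1 is 2/9, and the value is 13·(2/9) + (10)·(7/9) = 32/3.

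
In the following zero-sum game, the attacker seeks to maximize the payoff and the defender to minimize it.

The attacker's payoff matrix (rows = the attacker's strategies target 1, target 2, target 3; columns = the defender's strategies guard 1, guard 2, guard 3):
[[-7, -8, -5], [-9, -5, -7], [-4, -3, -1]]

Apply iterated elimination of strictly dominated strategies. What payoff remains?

Column guard 3 is strictly dominated by guard 1 for the defender (-7<-5, -9<-7, -4<-1); eliminate guard 3.
Row target 1 is strictly dominated by row target 3 (-4>-7, -3>-8); eliminate target 1.
Column guard 2 is strictly dominated by guard 1 for the defender (-9<-5, -4<-3); eliminate guard 2.
Row target 2 is strictly dominated by row target 3 (-4>-9); eliminate target 2.
Only (target 3, guard 1) remains, with payoff -4.

-4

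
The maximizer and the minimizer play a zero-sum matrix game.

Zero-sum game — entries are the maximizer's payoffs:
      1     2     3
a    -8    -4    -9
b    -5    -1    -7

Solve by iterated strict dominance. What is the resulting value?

-7

Row a is strictly dominated by row b (-5>-8, -1>-4, -7>-9); eliminate a.
Column 2 is strictly dominated by 1 for the minimizer (-5<-1); eliminate 2.
Column 1 is strictly dominated by 3 for the minimizer (-7<-5); eliminate 1.
Only (b, 3) remains, with payoff -7.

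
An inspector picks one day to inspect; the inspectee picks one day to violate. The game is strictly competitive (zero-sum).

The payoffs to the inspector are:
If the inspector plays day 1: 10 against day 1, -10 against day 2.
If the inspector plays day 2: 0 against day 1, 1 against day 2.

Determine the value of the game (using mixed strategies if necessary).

Row minima are -10 and 0, so the inspector's maximin is 0; column maxima are 10 and 1, so the inspectee's minimax is 1. These differ, so the equilibrium is in mixed strategies.
Let the inspector play day 1 with probability p. The inspectee is indifferent when 10p = −10p + (1−p), giving p = 1/21.
Let the inspectee play day 1 with probability q. The inspector is indifferent when 10q − 10(1−q) = (1−q), giving q = 11/21.
The value is 10·(11/21) + (-10)·(10/21) = 10/21.

10/21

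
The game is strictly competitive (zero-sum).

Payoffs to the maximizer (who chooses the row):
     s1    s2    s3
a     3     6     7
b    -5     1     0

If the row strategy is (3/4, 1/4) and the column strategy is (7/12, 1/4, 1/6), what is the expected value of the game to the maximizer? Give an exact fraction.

Against (7/12, 1/4, 1/6), each row's expected payoff is a: 53/12; b: -8/3.
Taking the (3/4, 1/4)-weighted average: (3/4)·(53/12) + (1/4)·(-8/3) = 127/48.

127/48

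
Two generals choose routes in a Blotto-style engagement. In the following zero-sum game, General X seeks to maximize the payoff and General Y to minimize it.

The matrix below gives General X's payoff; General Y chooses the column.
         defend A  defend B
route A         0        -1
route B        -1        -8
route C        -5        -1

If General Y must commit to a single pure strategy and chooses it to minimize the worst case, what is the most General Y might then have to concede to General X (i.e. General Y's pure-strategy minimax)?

-1

The worst case (largest entry) in each column is defend A: 0, defend B: -1.
The best (smallest) of these is -1.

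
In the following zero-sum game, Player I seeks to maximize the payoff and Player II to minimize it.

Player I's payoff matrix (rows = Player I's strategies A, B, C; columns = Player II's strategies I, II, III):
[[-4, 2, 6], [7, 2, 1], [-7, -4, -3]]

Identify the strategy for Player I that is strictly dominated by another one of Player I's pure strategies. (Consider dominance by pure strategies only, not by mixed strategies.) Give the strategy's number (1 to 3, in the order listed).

3

Compare C with A: -4 > -7, 2 > -4, 6 > -3.
So A strictly dominates C for Player I; C is strictly dominated.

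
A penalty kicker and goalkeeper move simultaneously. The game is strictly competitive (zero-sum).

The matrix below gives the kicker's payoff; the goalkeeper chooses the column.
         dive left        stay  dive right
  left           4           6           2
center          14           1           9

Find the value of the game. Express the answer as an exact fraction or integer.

13/3

Column dive left is strictly dominated by dive right for the goalkeeper (it gives the kicker more in every row).
The remaining 2×2 game on (left, center) × (stay, dive right) has no saddle point. Let the kicker play left with probability p; indifference gives 6p + (1−p) = 2p + 9(1−p), so p = 2/3.
Similarly the goalkeeper's optimal q on stay is 7/12, and the value is 6·(7/12) + (2)·(5/12) = 13/3.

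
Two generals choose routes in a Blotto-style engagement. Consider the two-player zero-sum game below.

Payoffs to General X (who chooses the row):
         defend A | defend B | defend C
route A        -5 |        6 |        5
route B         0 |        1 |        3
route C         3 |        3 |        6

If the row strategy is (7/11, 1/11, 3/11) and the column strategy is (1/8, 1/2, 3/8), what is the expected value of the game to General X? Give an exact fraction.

Against (1/8, 1/2, 3/8), each row's expected payoff is route A: 17/4; route B: 13/8; route C: 33/8.
Taking the (7/11, 1/11, 3/11)-weighted average: (7/11)·(17/4) + (1/11)·(13/8) + (3/11)·(33/8) = 175/44.

175/44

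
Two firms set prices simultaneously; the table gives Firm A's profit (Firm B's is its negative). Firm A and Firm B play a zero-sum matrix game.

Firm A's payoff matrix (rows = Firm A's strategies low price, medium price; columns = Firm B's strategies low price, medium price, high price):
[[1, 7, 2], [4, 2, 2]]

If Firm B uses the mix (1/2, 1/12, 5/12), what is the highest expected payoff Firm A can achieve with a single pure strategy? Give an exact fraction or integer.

3

low price: (1)·(1/2) + (7)·(1/12) + (2)·(5/12) = 23/12.
medium price: (4)·(1/2) + (2)·(1/12) + (2)·(5/12) = 3.
The best pure response is medium price with expected payoff 3.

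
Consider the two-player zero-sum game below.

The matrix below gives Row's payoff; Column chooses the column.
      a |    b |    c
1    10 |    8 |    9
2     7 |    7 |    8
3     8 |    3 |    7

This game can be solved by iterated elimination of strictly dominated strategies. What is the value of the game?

Row 3 is strictly dominated by row 1 (10>8, 8>3, 9>7); eliminate 3.
Row 2 is strictly dominated by row 1 (10>7, 8>7, 9>8); eliminate 2.
Column a is strictly dominated by b for Column (8<10); eliminate a.
Column c is strictly dominated by b for Column (8<9); eliminate c.
Only (1, b) remains, with payoff 8.

8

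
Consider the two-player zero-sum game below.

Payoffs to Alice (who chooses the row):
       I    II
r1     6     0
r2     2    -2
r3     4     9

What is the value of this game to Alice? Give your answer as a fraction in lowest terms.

Row r2 is strictly dominated by row r1, so Alice never plays it.
The remaining 2×2 game on (r1, r3) × (I, II) has no saddle point. Let Alice play r1 with probability p; indifference gives 6p + 4(1−p) = 9(1−p), so p = 5/11.
Similarly Bob's optimal q on I is 9/11, and the value is 6·(9/11) + (0)·(2/11) = 54/11.

54/11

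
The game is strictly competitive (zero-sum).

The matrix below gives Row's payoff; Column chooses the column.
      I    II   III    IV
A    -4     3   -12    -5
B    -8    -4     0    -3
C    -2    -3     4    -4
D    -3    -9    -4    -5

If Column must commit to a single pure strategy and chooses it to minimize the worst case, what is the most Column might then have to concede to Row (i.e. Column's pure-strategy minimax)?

-3

The worst case (largest entry) in each column is I: -2, II: 3, III: 4, IV: -3.
The best (smallest) of these is -3.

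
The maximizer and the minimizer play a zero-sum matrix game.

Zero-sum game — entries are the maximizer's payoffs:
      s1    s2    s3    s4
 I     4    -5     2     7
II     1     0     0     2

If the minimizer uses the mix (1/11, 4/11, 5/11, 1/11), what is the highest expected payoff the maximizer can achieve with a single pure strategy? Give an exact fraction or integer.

I: (4)·(1/11) + (-5)·(4/11) + (2)·(5/11) + (7)·(1/11) = 1/11.
II: (1)·(1/11) + (0)·(4/11) + (0)·(5/11) + (2)·(1/11) = 3/11.
The best pure response is II with expected payoff 3/11.

3/11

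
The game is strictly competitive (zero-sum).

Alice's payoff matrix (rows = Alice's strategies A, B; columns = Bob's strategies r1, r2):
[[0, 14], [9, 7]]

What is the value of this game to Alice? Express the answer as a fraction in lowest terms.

Row minima are 0 and 7, so Alice's maximin is 7; column maxima are 9 and 14, so Bob's minimax is 9. These differ, so the equilibrium is in mixed strategies.
Let Alice play A with probability p. Bob is indifferent when 9(1−p) = 14p + 7(1−p), giving p = 1/8.
Let Bob play r1 with probability q. Alice is indifferent when 14(1−q) = 9q + 7(1−q), giving q = 7/16.
The value is 0·(7/16) + (14)·(9/16) = 63/8.

63/8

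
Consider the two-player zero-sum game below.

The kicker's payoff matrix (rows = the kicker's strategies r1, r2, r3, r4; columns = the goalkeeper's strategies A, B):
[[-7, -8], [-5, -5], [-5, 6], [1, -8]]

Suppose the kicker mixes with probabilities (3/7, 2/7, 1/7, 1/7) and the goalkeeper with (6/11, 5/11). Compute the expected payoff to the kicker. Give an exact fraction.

Against (6/11, 5/11), each row's expected payoff is r1: -82/11; r2: -5; r3: 0; r4: -34/11.
Taking the (3/7, 2/7, 1/7, 1/7)-weighted average: (3/7)·(-82/11) + (2/7)·(-5) + (1/7)·(0) + (1/7)·(-34/11) = -390/77.

-390/77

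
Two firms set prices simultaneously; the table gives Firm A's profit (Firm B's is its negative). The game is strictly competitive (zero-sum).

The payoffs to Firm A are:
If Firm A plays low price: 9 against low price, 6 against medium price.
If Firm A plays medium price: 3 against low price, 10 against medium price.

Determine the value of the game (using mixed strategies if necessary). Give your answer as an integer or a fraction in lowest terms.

Row minima are 6 and 3, so Firm A's maximin is 6; column maxima are 9 and 10, so Firm B's minimax is 9. These differ, so the equilibrium is in mixed strategies.
Let Firm A play low price with probability p. Firm B is indifferent when 9p + 3(1−p) = 6p + 10(1−p), giving p = 7/10.
Let Firm B play low price with probability q. Firm A is indifferent when 9q + 6(1−q) = 3q + 10(1−q), giving q = 2/5.
The value is 9·(2/5) + (6)·(3/5) = 36/5.

36/5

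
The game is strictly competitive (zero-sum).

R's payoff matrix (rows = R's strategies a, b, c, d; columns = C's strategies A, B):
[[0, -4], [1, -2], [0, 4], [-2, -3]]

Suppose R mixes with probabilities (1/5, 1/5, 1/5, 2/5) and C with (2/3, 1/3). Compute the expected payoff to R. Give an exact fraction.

Against (2/3, 1/3), each row's expected payoff is a: -4/3; b: 0; c: 4/3; d: -7/3.
Taking the (1/5, 1/5, 1/5, 2/5)-weighted average: (1/5)·(-4/3) + (1/5)·(0) + (1/5)·(4/3) + (2/5)·(-7/3) = -14/15.

-14/15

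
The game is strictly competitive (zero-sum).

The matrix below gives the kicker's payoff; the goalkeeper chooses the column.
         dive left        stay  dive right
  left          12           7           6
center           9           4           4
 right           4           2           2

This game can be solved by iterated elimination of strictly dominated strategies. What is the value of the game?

Column dive left is strictly dominated by stay for the goalkeeper (7<12, 4<9, 2<4); eliminate dive left.
Row center is strictly dominated by row left (7>4, 6>4); eliminate center.
Row right is strictly dominated by row left (7>2, 6>2); eliminate right.
Column stay is strictly dominated by dive right for the goalkeeper (6<7); eliminate stay.
Only (left, dive right) remains, with payoff 6.

6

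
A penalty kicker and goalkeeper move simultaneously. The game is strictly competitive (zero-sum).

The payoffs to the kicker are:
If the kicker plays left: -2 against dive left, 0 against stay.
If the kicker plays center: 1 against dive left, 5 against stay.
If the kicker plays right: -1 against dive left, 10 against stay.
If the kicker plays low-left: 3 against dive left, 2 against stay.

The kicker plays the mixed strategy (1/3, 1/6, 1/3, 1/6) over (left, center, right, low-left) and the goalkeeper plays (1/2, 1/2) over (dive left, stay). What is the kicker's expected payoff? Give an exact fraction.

25/12

Against (1/2, 1/2), each row's expected payoff is left: -1; center: 3; right: 9/2; low-left: 5/2.
Taking the (1/3, 1/6, 1/3, 1/6)-weighted average: (1/3)·(-1) + (1/6)·(3) + (1/3)·(9/2) + (1/6)·(5/2) = 25/12.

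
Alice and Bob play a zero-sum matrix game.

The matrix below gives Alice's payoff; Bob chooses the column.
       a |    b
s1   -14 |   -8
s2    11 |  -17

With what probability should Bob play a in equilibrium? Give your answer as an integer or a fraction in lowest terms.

Row minima are -14 and -17, so Alice's maximin is -14; column maxima are 11 and -8, so Bob's minimax is -8. These differ, so the equilibrium is in mixed strategies.
Let Bob play a with probability q. Alice is indifferent when −14q − 8(1−q) = 11q − 17(1−q), giving q = 9/34.

9/34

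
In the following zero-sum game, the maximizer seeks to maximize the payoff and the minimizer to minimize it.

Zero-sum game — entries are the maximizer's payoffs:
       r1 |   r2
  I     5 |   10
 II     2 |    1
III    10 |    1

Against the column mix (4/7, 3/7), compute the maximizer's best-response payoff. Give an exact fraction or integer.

50/7

I: (5)·(4/7) + (10)·(3/7) = 50/7.
II: (2)·(4/7) + (1)·(3/7) = 11/7.
III: (10)·(4/7) + (1)·(3/7) = 43/7.
The best pure response is I with expected payoff 50/7.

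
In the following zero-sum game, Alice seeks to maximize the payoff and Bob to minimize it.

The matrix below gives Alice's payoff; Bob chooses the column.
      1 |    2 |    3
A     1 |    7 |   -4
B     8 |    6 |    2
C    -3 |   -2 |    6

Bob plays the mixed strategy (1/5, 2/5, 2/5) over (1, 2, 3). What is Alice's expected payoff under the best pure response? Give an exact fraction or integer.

24/5

A: (1)·(1/5) + (7)·(2/5) + (-4)·(2/5) = 7/5.
B: (8)·(1/5) + (6)·(2/5) + (2)·(2/5) = 24/5.
C: (-3)·(1/5) + (-2)·(2/5) + (6)·(2/5) = 1.
The best pure response is B with expected payoff 24/5.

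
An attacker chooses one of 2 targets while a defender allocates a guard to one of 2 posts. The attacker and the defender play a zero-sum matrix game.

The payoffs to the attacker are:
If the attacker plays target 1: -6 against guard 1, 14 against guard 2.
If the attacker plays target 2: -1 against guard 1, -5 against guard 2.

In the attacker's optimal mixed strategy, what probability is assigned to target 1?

1/6

Row minima are -6 and -5, so the attacker's maximin is -5; column maxima are -1 and 14, so the defender's minimax is -1. These differ, so the equilibrium is in mixed strategies.
Let the attacker play target 1 with probability p. The defender is indifferent when −6p − (1−p) = 14p − 5(1−p), giving p = 1/6.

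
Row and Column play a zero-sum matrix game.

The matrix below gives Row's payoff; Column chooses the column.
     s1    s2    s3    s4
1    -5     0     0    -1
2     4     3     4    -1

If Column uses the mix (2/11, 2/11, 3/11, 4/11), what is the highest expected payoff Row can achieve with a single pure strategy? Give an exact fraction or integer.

1: (-5)·(2/11) + (0)·(2/11) + (0)·(3/11) + (-1)·(4/11) = -14/11.
2: (4)·(2/11) + (3)·(2/11) + (4)·(3/11) + (-1)·(4/11) = 2.
The best pure response is 2 with expected payoff 2.

2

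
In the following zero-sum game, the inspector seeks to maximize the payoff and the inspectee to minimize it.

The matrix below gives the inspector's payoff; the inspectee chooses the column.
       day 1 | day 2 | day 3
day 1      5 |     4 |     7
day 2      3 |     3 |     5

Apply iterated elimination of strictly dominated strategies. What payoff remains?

Column day 3 is strictly dominated by day 1 for the inspectee (5<7, 3<5); eliminate day 3.
Row day 2 is strictly dominated by row day 1 (5>3, 4>3); eliminate day 2.
Column day 1 is strictly dominated by day 2 for the inspectee (4<5); eliminate day 1.
Only (day 1, day 2) remains, with payoff 4.

4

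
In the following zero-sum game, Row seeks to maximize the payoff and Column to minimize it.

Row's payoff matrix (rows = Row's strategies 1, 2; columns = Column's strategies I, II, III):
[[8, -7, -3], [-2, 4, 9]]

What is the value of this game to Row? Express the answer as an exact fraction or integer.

6/7

Column III is strictly dominated by II for Column (it gives Row more in every row).
The remaining 2×2 game on (1, 2) × (I, II) has no saddle point. Let Row play 1 with probability p; indifference gives 8p − 2(1−p) = −7p + 4(1−p), so p = 2/7.
Similarly Column's optimal q on I is 11/21, and the value is 8·(11/21) + (-7)·(10/21) = 6/7.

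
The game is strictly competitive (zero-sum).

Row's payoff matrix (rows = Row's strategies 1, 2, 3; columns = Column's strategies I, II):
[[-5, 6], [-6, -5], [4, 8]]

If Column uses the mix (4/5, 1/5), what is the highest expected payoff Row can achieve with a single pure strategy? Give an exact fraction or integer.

24/5

1: (-5)·(4/5) + (6)·(1/5) = -14/5.
2: (-6)·(4/5) + (-5)·(1/5) = -29/5.
3: (4)·(4/5) + (8)·(1/5) = 24/5.
The best pure response is 3 with expected payoff 24/5.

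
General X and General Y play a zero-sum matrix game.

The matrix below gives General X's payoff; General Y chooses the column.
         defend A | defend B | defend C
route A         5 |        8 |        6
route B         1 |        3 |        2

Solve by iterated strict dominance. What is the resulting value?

5

Column defend B is strictly dominated by defend A for General Y (5<8, 1<3); eliminate defend B.
Column defend C is strictly dominated by defend A for General Y (5<6, 1<2); eliminate defend C.
Row route B is strictly dominated by row route A (5>1); eliminate route B.
Only (route A, defend A) remains, with payoff 5.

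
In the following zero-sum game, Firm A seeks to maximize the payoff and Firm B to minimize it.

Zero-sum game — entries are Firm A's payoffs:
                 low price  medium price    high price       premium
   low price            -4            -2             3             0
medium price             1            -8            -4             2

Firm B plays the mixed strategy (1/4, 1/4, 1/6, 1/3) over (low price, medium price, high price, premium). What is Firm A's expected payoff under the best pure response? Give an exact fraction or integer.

-1

low price: (-4)·(1/4) + (-2)·(1/4) + (3)·(1/6) + (0)·(1/3) = -1.
medium price: (1)·(1/4) + (-8)·(1/4) + (-4)·(1/6) + (2)·(1/3) = -7/4.
The best pure response is low price with expected payoff -1.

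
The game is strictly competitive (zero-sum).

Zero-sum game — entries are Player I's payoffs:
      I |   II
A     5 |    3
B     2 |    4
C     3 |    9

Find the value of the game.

9/2

Row B is strictly dominated by row C, so Player I never plays it.
The remaining 2×2 game on (A, C) × (I, II) has no saddle point. Let Player I play A with probability p; indifference gives 5p + 3(1−p) = 3p + 9(1−p), so p = 3/4.
Similarly Player II's optimal q on I is 3/4, and the value is 5·(3/4) + (3)·(1/4) = 9/2.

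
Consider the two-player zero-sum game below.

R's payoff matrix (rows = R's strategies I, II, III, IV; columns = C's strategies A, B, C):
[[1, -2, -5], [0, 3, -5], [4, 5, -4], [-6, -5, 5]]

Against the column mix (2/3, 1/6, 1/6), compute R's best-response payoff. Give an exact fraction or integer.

I: (1)·(2/3) + (-2)·(1/6) + (-5)·(1/6) = -1/2.
II: (0)·(2/3) + (3)·(1/6) + (-5)·(1/6) = -1/3.
III: (4)·(2/3) + (5)·(1/6) + (-4)·(1/6) = 17/6.
IV: (-6)·(2/3) + (-5)·(1/6) + (5)·(1/6) = -4.
The best pure response is III with expected payoff 17/6.

17/6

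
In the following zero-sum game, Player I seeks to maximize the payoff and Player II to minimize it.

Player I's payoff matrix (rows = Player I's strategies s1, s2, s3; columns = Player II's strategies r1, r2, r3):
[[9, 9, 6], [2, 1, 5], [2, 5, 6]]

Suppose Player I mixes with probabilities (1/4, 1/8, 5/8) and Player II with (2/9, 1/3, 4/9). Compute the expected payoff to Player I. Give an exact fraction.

Against (2/9, 1/3, 4/9), each row's expected payoff is s1: 23/3; s2: 3; s3: 43/9.
Taking the (1/4, 1/8, 5/8)-weighted average: (1/4)·(23/3) + (1/8)·(3) + (5/8)·(43/9) = 95/18.

95/18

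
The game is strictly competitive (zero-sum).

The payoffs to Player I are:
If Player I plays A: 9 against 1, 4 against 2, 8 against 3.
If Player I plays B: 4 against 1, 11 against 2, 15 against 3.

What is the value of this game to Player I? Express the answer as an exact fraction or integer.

83/12

Column 3 is strictly dominated by 2 for Player II (it gives Player I more in every row).
The remaining 2×2 game on (A, B) × (1, 2) has no saddle point. Let Player I play A with probability p; indifference gives 9p + 4(1−p) = 4p + 11(1−p), so p = 7/12.
Similarly Player II's optimal q on 1 is 7/12, and the value is 9·(7/12) + (4)·(5/12) = 83/12.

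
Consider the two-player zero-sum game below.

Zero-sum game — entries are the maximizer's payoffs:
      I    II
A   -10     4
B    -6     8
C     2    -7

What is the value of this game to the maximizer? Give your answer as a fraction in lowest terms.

Row A is strictly dominated by row B, so the maximizer never plays it.
The remaining 2×2 game on (B, C) × (I, II) has no saddle point. Let the maximizer play B with probability p; indifference gives −6p + 2(1−p) = 8p − 7(1−p), so p = 9/23.
Similarly the minimizer's optimal q on I is 15/23, and the value is -6·(15/23) + (8)·(8/23) = -26/23.

-26/23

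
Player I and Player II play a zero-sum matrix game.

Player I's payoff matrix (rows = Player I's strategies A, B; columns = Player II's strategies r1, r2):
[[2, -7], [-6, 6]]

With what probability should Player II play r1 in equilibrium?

Row minima are -7 and -6, so Player I's maximin is -6; column maxima are 2 and 6, so Player II's minimax is 2. These differ, so the equilibrium is in mixed strategies.
Let Player II play r1 with probability q. Player I is indifferent when 2q − 7(1−q) = −6q + 6(1−q), giving q = 13/21.

13/21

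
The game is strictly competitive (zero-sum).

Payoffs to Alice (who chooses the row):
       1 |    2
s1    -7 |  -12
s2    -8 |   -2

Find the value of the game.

-82/11

Row minima are -12 and -8, so Alice's maximin is -8; column maxima are -7 and -2, so Bob's minimax is -7. These differ, so the equilibrium is in mixed strategies.
Let Alice play s1 with probability p. Bob is indifferent when −7p − 8(1−p) = −12p − 2(1−p), giving p = 6/11.
Let Bob play 1 with probability q. Alice is indifferent when −7q − 12(1−q) = −8q − 2(1−q), giving q = 10/11.
The value is -7·(10/11) + (-12)·(1/11) = -82/11.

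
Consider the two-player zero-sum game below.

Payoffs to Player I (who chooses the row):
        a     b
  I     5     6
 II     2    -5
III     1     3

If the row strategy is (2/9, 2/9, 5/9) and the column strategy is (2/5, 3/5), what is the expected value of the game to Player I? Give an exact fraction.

89/45

Against (2/5, 3/5), each row's expected payoff is I: 28/5; II: -11/5; III: 11/5.
Taking the (2/9, 2/9, 5/9)-weighted average: (2/9)·(28/5) + (2/9)·(-11/5) + (5/9)·(11/5) = 89/45.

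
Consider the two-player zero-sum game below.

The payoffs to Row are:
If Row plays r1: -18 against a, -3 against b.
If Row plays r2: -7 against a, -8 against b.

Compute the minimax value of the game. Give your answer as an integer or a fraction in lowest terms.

-123/16

Row minima are -18 and -8, so Row's maximin is -8; column maxima are -7 and -3, so Column's minimax is -7. These differ, so the equilibrium is in mixed strategies.
Let Row play r1 with probability p. Column is indifferent when −18p − 7(1−p) = −3p − 8(1−p), giving p = 1/16.
Let Column play a with probability q. Row is indifferent when −18q − 3(1−q) = −7q − 8(1−q), giving q = 5/16.
The value is -18·(5/16) + (-3)·(11/16) = -123/16.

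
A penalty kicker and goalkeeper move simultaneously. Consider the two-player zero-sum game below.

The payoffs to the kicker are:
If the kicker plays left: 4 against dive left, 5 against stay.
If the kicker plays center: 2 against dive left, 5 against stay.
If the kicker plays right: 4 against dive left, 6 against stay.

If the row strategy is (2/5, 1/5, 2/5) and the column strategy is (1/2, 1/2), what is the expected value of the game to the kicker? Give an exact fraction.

9/2

Against (1/2, 1/2), each row's expected payoff is left: 9/2; center: 7/2; right: 5.
Taking the (2/5, 1/5, 2/5)-weighted average: (2/5)·(9/2) + (1/5)·(7/2) + (2/5)·(5) = 9/2.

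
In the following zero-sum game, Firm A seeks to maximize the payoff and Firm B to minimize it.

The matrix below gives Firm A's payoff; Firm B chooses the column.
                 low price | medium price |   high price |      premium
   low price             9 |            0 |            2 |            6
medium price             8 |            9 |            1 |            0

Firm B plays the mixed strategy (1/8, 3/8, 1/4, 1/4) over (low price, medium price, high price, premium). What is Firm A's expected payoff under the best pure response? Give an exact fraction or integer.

low price: (9)·(1/8) + (0)·(3/8) + (2)·(1/4) + (6)·(1/4) = 25/8.
medium price: (8)·(1/8) + (9)·(3/8) + (1)·(1/4) + (0)·(1/4) = 37/8.
The best pure response is medium price with expected payoff 37/8.

37/8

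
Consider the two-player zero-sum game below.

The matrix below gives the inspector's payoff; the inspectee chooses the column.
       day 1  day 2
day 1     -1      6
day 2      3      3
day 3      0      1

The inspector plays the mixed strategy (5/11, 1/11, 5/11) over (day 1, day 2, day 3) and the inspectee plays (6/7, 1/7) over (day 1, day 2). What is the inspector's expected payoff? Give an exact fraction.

26/77

Against (6/7, 1/7), each row's expected payoff is day 1: 0; day 2: 3; day 3: 1/7.
Taking the (5/11, 1/11, 5/11)-weighted average: (5/11)·(0) + (1/11)·(3) + (5/11)·(1/7) = 26/77.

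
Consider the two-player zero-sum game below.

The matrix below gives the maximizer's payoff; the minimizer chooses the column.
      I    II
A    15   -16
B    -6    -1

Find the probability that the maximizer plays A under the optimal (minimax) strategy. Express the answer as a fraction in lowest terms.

5/36

Row minima are -16 and -6, so the maximizer's maximin is -6; column maxima are 15 and -1, so the minimizer's minimax is -1. These differ, so the equilibrium is in mixed strategies.
Let the maximizer play A with probability p. The minimizer is indifferent when 15p − 6(1−p) = −16p − (1−p), giving p = 5/36.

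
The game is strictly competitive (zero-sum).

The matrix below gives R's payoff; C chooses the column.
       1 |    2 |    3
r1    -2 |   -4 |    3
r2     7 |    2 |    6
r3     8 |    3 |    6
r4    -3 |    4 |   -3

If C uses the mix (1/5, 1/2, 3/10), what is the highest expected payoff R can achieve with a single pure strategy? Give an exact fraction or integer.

r1: (-2)·(1/5) + (-4)·(1/2) + (3)·(3/10) = -3/2.
r2: (7)·(1/5) + (2)·(1/2) + (6)·(3/10) = 21/5.
r3: (8)·(1/5) + (3)·(1/2) + (6)·(3/10) = 49/10.
r4: (-3)·(1/5) + (4)·(1/2) + (-3)·(3/10) = 1/2.
The best pure response is r3 with expected payoff 49/10.

49/10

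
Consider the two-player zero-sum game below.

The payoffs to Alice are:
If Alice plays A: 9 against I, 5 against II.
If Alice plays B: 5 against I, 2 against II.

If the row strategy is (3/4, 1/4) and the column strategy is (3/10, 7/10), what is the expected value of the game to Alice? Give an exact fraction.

43/8

Against (3/10, 7/10), each row's expected payoff is A: 31/5; B: 29/10.
Taking the (3/4, 1/4)-weighted average: (3/4)·(31/5) + (1/4)·(29/10) = 43/8.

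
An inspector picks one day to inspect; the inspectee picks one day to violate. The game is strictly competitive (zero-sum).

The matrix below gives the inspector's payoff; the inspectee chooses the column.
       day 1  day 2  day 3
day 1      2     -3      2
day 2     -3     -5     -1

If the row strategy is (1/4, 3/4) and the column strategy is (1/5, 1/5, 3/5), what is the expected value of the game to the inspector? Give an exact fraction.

-7/5

Against (1/5, 1/5, 3/5), each row's expected payoff is day 1: 1; day 2: -11/5.
Taking the (1/4, 3/4)-weighted average: (1/4)·(1) + (3/4)·(-11/5) = -7/5.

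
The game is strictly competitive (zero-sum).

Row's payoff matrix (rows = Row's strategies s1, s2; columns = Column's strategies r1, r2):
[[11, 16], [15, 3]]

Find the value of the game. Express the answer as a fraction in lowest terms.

207/17

Row minima are 11 and 3, so Row's maximin is 11; column maxima are 15 and 16, so Column's minimax is 15. These differ, so the equilibrium is in mixed strategies.
Let Row play s1 with probability p. Column is indifferent when 11p + 15(1−p) = 16p + 3(1−p), giving p = 12/17.
Let Column play r1 with probability q. Row is indifferent when 11q + 16(1−q) = 15q + 3(1−q), giving q = 13/17.
The value is 11·(13/17) + (16)·(4/17) = 207/17.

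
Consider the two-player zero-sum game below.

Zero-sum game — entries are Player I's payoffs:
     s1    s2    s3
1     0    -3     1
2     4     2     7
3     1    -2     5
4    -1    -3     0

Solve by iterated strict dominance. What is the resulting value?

Column s1 is strictly dominated by s2 for Player II (-3<0, 2<4, -2<1, -3<-1); eliminate s1.
Column s3 is strictly dominated by s2 for Player II (-3<1, 2<7, -2<5, -3<0); eliminate s3.
Row 3 is strictly dominated by row 2 (2>-2); eliminate 3.
Row 1 is strictly dominated by row 2 (2>-3); eliminate 1.
Row 4 is strictly dominated by row 2 (2>-3); eliminate 4.
Only (2, s2) remains, with payoff 2.

2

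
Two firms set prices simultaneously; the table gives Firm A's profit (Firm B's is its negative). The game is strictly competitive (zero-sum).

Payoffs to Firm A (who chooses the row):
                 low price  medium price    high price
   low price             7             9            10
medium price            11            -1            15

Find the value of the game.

53/7

Column high price is strictly dominated by low price for Firm B (it gives Firm A more in every row).
The remaining 2×2 game on (low price, medium price) × (low price, medium price) has no saddle point. Let Firm A play low price with probability p; indifference gives 7p + 11(1−p) = 9p − (1−p), so p = 6/7.
Similarly Firm B's optimal q on low price is 5/7, and the value is 7·(5/7) + (9)·(2/7) = 53/7.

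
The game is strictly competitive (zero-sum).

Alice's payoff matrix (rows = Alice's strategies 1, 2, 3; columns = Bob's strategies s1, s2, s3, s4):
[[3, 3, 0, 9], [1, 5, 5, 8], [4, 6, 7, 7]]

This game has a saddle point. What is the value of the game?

4

Row minima: 0, 1, 4 → Alice's maximin is 4.
Column maxima: 4, 6, 7, 9 → Bob's minimax is 4.
They coincide at (3, s1), so the value is 4.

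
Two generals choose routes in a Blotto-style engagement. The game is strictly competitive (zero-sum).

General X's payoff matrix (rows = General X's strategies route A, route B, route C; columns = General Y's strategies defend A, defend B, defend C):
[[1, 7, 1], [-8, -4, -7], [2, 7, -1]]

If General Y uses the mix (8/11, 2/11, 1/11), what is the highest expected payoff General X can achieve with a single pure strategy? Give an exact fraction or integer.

route A: (1)·(8/11) + (7)·(2/11) + (1)·(1/11) = 23/11.
route B: (-8)·(8/11) + (-4)·(2/11) + (-7)·(1/11) = -79/11.
route C: (2)·(8/11) + (7)·(2/11) + (-1)·(1/11) = 29/11.
The best pure response is route C with expected payoff 29/11.

29/11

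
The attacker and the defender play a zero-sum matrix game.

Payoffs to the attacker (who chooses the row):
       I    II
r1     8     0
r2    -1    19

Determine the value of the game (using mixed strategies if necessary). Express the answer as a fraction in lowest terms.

Row minima are 0 and -1, so the attacker's maximin is 0; column maxima are 8 and 19, so the defender's minimax is 8. These differ, so the equilibrium is in mixed strategies.
Let the attacker play r1 with probability p. The defender is indifferent when 8p − (1−p) = 19(1−p), giving p = 5/7.
Let the defender play I with probability q. The attacker is indifferent when 8q = −q + 19(1−q), giving q = 19/28.
The value is 8·(19/28) + (0)·(9/28) = 38/7.

38/7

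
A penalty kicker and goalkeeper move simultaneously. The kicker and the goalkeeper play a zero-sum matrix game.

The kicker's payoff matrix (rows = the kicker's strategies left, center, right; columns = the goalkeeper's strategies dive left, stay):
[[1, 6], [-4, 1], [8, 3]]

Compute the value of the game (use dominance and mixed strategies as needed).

9/2

Row center is strictly dominated by row left, so the kicker never plays it.
The remaining 2×2 game on (left, right) × (dive left, stay) has no saddle point. Let the kicker play left with probability p; indifference gives p + 8(1−p) = 6p + 3(1−p), so p = 1/2.
Similarly the goalkeeper's optimal q on dive left is 3/10, and the value is 1·(3/10) + (6)·(7/10) = 9/2.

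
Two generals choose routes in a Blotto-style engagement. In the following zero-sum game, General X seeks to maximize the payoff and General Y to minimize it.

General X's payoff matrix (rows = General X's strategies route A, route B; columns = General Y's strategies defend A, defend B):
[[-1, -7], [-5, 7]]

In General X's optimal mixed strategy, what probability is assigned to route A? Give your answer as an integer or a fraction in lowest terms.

Row minima are -7 and -5, so General X's maximin is -5; column maxima are -1 and 7, so General Y's minimax is -1. These differ, so the equilibrium is in mixed strategies.
Let General X play route A with probability p. General Y is indifferent when −p − 5(1−p) = −7p + 7(1−p), giving p = 2/3.

2/3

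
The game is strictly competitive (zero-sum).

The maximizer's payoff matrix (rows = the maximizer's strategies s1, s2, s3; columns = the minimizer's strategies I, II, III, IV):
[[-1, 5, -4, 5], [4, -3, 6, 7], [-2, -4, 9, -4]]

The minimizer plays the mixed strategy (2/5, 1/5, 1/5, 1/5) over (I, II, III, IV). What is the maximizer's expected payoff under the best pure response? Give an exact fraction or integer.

18/5

s1: (-1)·(2/5) + (5)·(1/5) + (-4)·(1/5) + (5)·(1/5) = 4/5.
s2: (4)·(2/5) + (-3)·(1/5) + (6)·(1/5) + (7)·(1/5) = 18/5.
s3: (-2)·(2/5) + (-4)·(1/5) + (9)·(1/5) + (-4)·(1/5) = -3/5.
The best pure response is s2 with expected payoff 18/5.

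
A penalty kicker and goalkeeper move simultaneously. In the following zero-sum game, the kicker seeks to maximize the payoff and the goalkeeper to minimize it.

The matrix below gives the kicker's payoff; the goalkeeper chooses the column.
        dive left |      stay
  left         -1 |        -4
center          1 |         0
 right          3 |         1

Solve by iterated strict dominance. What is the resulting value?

Row left is strictly dominated by row center (1>-1, 0>-4); eliminate left.
Row center is strictly dominated by row right (3>1, 1>0); eliminate center.
Column dive left is strictly dominated by stay for the goalkeeper (1<3); eliminate dive left.
Only (right, stay) remains, with payoff 1.

1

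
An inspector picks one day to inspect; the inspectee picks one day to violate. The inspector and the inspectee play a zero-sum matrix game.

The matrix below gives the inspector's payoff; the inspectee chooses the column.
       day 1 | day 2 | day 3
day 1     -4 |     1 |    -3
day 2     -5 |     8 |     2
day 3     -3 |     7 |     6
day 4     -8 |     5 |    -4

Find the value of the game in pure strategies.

Row minima: -4, -5, -3, -8 → the inspector's maximin is -3.
Column maxima: -3, 8, 6 → the inspectee's minimax is -3.
They coincide at (day 3, day 1), so the value is -3.

-3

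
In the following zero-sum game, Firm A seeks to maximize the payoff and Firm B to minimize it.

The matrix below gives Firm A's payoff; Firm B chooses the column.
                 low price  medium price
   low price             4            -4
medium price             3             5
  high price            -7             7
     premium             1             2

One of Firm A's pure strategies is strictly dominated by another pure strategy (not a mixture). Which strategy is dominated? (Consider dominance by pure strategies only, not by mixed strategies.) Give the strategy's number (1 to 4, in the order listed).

4

Compare premium with medium price: 3 > 1, 5 > 2.
So medium price strictly dominates premium for Firm A; premium is strictly dominated.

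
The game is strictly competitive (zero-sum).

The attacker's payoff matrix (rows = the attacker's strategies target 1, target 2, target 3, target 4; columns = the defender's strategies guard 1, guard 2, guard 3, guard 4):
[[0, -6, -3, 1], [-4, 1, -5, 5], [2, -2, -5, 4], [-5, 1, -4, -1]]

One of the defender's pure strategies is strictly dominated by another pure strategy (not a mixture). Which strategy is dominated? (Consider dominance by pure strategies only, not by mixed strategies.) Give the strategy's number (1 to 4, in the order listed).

4

The defender prefers columns that give the attacker less. Compare guard 4 with guard 1: 0 < 1, -4 < 5, 2 < 4, -5 < -1.
So guard 1 strictly dominates guard 4 for the defender; guard 4 is strictly dominated.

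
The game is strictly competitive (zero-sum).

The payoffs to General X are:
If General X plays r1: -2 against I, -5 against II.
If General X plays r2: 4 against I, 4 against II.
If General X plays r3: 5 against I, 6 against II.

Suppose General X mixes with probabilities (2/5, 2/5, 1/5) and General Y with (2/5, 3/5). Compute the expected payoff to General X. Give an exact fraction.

Against (2/5, 3/5), each row's expected payoff is r1: -19/5; r2: 4; r3: 28/5.
Taking the (2/5, 2/5, 1/5)-weighted average: (2/5)·(-19/5) + (2/5)·(4) + (1/5)·(28/5) = 6/5.

6/5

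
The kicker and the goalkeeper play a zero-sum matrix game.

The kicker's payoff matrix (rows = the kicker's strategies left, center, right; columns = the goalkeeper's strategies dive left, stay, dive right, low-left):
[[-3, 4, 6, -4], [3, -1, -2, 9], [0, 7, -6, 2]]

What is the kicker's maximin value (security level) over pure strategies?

-2

The worst-case payoff for each row is left: -4, center: -2, right: -6.
The best of these is -2.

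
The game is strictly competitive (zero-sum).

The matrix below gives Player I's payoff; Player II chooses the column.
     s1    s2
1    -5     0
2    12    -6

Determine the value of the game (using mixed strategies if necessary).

Row minima are -5 and -6, so Player I's maximin is -5; column maxima are 12 and 0, so Player II's minimax is 0. These differ, so the equilibrium is in mixed strategies.
Let Player I play 1 with probability p. Player II is indifferent when −5p + 12(1−p) = −6(1−p), giving p = 18/23.
Let Player II play s1 with probability q. Player I is indifferent when −5q = 12q − 6(1−q), giving q = 6/23.
The value is -5·(6/23) + (0)·(17/23) = -30/23.

-30/23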